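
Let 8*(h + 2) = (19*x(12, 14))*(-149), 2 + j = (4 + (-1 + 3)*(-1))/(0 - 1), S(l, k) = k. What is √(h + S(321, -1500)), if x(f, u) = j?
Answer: I*√346/2 ≈ 9.3005*I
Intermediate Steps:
j = -4 (j = -2 + (4 + (-1 + 3)*(-1))/(0 - 1) = -2 + (4 + 2*(-1))/(-1) = -2 + (4 - 2)*(-1) = -2 + 2*(-1) = -2 - 2 = -4)
x(f, u) = -4
h = 2827/2 (h = -2 + ((19*(-4))*(-149))/8 = -2 + (-76*(-149))/8 = -2 + (⅛)*11324 = -2 + 2831/2 = 2827/2 ≈ 1413.5)
√(h + S(321, -1500)) = √(2827/2 - 1500) = √(-173/2) = I*√346/2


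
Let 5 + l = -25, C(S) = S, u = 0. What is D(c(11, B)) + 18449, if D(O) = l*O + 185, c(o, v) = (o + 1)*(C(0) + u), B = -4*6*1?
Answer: 18634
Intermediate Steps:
l = -30 (l = -5 - 25 = -30)
B = -24 (B = -24*1 = -24)
c(o, v) = 0 (c(o, v) = (o + 1)*(0 + 0) = (1 + o)*0 = 0)
D(O) = 185 - 30*O (D(O) = -30*O + 185 = 185 - 30*O)
D(c(11, B)) + 18449 = (185 - 30*0) + 18449 = (185 + 0) + 18449 = 185 + 18449 = 18634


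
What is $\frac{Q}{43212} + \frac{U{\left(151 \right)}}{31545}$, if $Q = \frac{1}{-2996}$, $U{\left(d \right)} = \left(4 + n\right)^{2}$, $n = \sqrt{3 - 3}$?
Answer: $\frac{690459629}{1361305043280} \approx 0.0005072$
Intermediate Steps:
$n = 0$ ($n = \sqrt{0} = 0$)
$U{\left(d \right)} = 16$ ($U{\left(d \right)} = \left(4 + 0\right)^{2} = 4^{2} = 16$)
$Q = - \frac{1}{2996} \approx -0.00033378$
$\frac{Q}{43212} + \frac{U{\left(151 \right)}}{31545} = - \frac{1}{2996 \cdot 43212} + \frac{16}{31545} = \left(- \frac{1}{2996}\right) \frac{1}{43212} + 16 \cdot \frac{1}{31545} = - \frac{1}{129463152} + \frac{16}{31545} = \frac{690459629}{1361305043280}$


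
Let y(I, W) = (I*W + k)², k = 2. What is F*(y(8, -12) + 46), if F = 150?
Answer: 1332300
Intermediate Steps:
y(I, W) = (2 + I*W)² (y(I, W) = (I*W + 2)² = (2 + I*W)²)
F*(y(8, -12) + 46) = 150*((2 + 8*(-12))² + 46) = 150*((2 - 96)² + 46) = 150*((-94)² + 46) = 150*(8836 + 46) = 150*8882 = 1332300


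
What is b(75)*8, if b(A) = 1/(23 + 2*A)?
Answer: 8/173 ≈ 0.046243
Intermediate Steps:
b(75)*8 = 8/(23 + 2*75) = 8/(23 + 150) = 8/173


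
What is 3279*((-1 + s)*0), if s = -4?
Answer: 0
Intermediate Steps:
3279*((-1 + s)*0) = 3279*((-1 - 4)*0) = 3279*(-5*0) = 3279*0 = 0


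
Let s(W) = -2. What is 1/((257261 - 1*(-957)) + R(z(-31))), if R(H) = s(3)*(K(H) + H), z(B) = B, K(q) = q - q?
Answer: 1/258280 ≈ 3.8718e-6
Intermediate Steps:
K(q) = 0
R(H) = -2*H (R(H) = -2*(0 + H) = -2*H)
1/((257261 - 1*(-957)) + R(z(-31))) = 1/((257261 - 1*(-957)) - 2*(-31)) = 1/((257261 + 957) + 62) = 1/(258218 + 62) = 1/258280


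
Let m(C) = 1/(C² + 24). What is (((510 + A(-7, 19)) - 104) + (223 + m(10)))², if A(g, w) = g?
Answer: 5948882641/15376 ≈ 3.8689e+5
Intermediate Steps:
m(C) = 1/(24 + C²)
(((510 + A(-7, 19)) - 104) + (223 + m(10)))² = (((510 - 7) - 104) + (223 + 1/(24 + 10²)))² = ((503 - 104) + (223 + 1/(24 + 100)))² = (399 + (223 + 1/124))² = (399 + 27653/124)² = (77129/124)² = 5948882641/15376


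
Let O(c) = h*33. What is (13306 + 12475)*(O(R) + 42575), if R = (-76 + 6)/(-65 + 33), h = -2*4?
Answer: 1090819891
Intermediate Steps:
h = -8
R = 35/16 (R = -70/(-32) = -70*(-1/32) = 35/16 ≈ 2.1875)
O(c) = -264 (O(c) = -8*33 = -264)
(13306 + 12475)*(O(R) + 42575) = (13306 + 12475)*(-264 + 42575) = 25781*42311 = 1090819891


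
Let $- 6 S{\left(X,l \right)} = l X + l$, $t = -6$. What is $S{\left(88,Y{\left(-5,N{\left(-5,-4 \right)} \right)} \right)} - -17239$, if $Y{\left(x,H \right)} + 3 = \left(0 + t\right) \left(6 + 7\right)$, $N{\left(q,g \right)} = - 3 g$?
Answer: $\frac{36881}{2} \approx 18441.0$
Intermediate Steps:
$Y{\left(x,H \right)} = -81$ ($Y{\left(x,H \right)} = -3 + \left(0 - 6\right) \left(6 + 7\right) = -3 - 78 = -81$)
$S{\left(X,l \right)} = - \frac{l}{6} - \frac{X l}{6}$ ($S{\left(X,l \right)} = - \frac{l X + l}{6} = - \frac{X l + l}{6} = - \frac{l + X l}{6} = - \frac{l}{6} - \frac{X l}{6}$)
$S{\left(88,Y{\left(-5,N{\left(-5,-4 \right)} \right)} \right)} - -17239 = \left(- \frac{1}{6}\right) \left(-81\right) \left(1 + 88\right) - -17239 = \left(- \frac{1}{6}\right) \left(-81\right) 89 + 17239 = \frac{2403}{2} + 17239 = \frac{36881}{2}$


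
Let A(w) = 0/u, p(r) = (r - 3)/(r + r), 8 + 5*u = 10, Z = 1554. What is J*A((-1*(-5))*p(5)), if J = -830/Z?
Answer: 0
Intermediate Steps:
u = ⅖ (u = -8/5 + (⅕)*10 = -8/5 + 2 = ⅖ ≈ 0.40000)
p(r) = (-3 + r)/(2*r) (p(r) = (-3 + r)/((2*r)) = (-3 + r)*(1/(2*r)) = (-3 + r)/(2*r))
J = -415/777 (J = -830/1554 = -830*1/1554 = -415/777 ≈ -0.53411)
A(w) = 0 (A(w) = 0/(⅖) = 0*(5/2) = 0)
J*A((-1*(-5))*p(5)) = -415/777*0 = 0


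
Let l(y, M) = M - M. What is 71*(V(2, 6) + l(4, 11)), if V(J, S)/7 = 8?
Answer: 3976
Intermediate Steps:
l(y, M) = 0
V(J, S) = 56 (V(J, S) = 7*8 = 56)
71*(V(2, 6) + l(4, 11)) = 71*(56 + 0) = 71*56 = 3976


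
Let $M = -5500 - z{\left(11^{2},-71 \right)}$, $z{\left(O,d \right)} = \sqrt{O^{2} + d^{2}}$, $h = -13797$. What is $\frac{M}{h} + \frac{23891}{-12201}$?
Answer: $- \frac{1785841}{1145151} + \frac{\sqrt{19682}}{13797} \approx -1.5493$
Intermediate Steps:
$M = -5500 - \sqrt{19682}$ ($M = -5500 - \sqrt{\left(11^{2}\right)^{2} + \left(-71\right)^{2}} = -5500 - \sqrt{121^{2} + 5041} = -5500 - \sqrt{14641 + 5041} = -5500 - \sqrt{19682} \approx -5640.3$)
$\frac{M}{h} + \frac{23891}{-12201} = \frac{-5500 - \sqrt{19682}}{-13797} + \frac{23891}{-12201} = \left(-5500 - \sqrt{19682}\right) \left(- \frac{1}{13797}\right) + 23891 \left(- \frac{1}{12201}\right) = \left(\frac{5500}{13797} + \frac{\sqrt{19682}}{13797}\right) - \frac{3413}{1743} = - \frac{1785841}{1145151} + \frac{\sqrt{19682}}{13797}$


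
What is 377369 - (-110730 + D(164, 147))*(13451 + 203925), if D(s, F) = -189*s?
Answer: 30808208345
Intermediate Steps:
377369 - (-110730 + D(164, 147))*(13451 + 203925) = 377369 - (-110730 - 189*164)*(13451 + 203925) = 377369 - (-110730 - 30996)*217376 = 377369 - (-141726)*217376 = 377369 - 1*(-30807830976) = 377369 + 30807830976 = 30808208345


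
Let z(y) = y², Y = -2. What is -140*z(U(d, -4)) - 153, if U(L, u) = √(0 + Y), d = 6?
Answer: 127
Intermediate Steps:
U(L, u) = I*√2 (U(L, u) = √(0 - 2) = √(-2) = I*√2)
-140*z(U(d, -4)) - 153 = -140*(I*√2)² - 153 = -140*(-2) - 153 = 280 - 153 = 127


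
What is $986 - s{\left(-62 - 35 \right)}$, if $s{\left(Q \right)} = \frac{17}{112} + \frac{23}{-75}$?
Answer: $\frac{8283701}{8400} \approx 986.16$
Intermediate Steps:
$s{\left(Q \right)} = - \frac{1301}{8400}$ ($s{\left(Q \right)} = 17 \cdot \frac{1}{112} + 23 \left(- \frac{1}{75}\right) = \frac{17}{112} - \frac{23}{75} = - \frac{1301}{8400}$)
$986 - s{\left(-62 - 35 \right)} = 986 - - \frac{1301}{8400} = 986 + \frac{1301}{8400} = \frac{8283701}{8400}$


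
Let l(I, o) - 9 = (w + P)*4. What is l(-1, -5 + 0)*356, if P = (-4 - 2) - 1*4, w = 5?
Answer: -3916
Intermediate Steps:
P = -10 (P = -6 - 4 = -10)
l(I, o) = -11 (l(I, o) = 9 + (5 - 10)*4 = 9 - 5*4 = 9 - 20 = -11)
l(-1, -5 + 0)*356 = -11*356 = -3916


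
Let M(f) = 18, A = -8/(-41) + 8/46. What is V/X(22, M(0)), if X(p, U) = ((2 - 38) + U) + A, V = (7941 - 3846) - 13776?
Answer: 3043061/5542 ≈ 549.09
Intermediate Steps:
A = 348/943 (A = -8*(-1/41) + 8*(1/46) = 8/41 + 4/23 = 348/943 ≈ 0.36903)
V = -9681 (V = 4095 - 13776 = -9681)
X(p, U) = -33600/943 + U (X(p, U) = ((2 - 38) + U) + 348/943 = (-36 + U) + 348/943 = -33600/943 + U)
V/X(22, M(0)) = -9681/(-33600/943 + 18) = -9681/(-16626/943) = -9681*(-943/16626) = 3043061/5542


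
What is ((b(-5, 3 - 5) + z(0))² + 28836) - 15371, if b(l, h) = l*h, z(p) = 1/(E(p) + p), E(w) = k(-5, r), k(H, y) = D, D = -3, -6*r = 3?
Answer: 122026/9 ≈ 13558.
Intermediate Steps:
r = -½ (r = -⅙*3 = -½ ≈ -0.50000)
k(H, y) = -3
E(w) = -3
z(p) = 1/(-3 + p)
b(l, h) = h*l
((b(-5, 3 - 5) + z(0))² + 28836) - 15371 = (((3 - 5)*(-5) + 1/(-3 + 0))² + 28836) - 15371 = ((-2*(-5) + 1/(-3))² + 28836) - 15371 = ((10 - ⅓)² + 28836) - 15371 = ((29/3)² + 28836) - 15371 = (841/9 + 28836) - 15371 = 260365/9 - 15371 = 122026/9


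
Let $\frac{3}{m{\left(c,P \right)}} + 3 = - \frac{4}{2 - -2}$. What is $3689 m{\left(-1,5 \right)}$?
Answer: $- \frac{11067}{4} \approx -2766.8$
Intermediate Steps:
$m{\left(c,P \right)} = - \frac{3}{4}$ ($m{\left(c,P \right)} = \frac{3}{-3 - \frac{4}{2 - -2}} = \frac{3}{-3 - \frac{4}{2 + 2}} = \frac{3}{-3 - \frac{4}{4}} = \frac{3}{-3 - 1} = \frac{3}{-4} = 3 \left(- \frac{1}{4}\right) = - \frac{3}{4}$)
$3689 m{\left(-1,5 \right)} = 3689 \left(- \frac{3}{4}\right) = - \frac{11067}{4}$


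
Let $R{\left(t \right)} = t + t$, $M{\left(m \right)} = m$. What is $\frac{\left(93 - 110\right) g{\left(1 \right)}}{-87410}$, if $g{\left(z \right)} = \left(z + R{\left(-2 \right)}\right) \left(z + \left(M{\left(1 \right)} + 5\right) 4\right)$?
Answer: $- \frac{255}{17482} \approx -0.014586$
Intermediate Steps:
$R{\left(t \right)} = 2 t$
$g{\left(z \right)} = \left(-4 + z\right) \left(24 + z\right)$ ($g{\left(z \right)} = \left(z + 2 \left(-2\right)\right) \left(z + \left(1 + 5\right) 4\right) = \left(z - 4\right) \left(z + 6 \cdot 4\right) = \left(-4 + z\right) \left(z + 24\right) = \left(-4 + z\right) \left(24 + z\right)$)
$\frac{\left(93 - 110\right) g{\left(1 \right)}}{-87410} = \frac{\left(93 - 110\right) \left(-96 + 1^{2} + 20 \cdot 1\right)}{-87410} = - 17 \left(-96 + 1 + 20\right) \left(- \frac{1}{87410}\right) = \left(-17\right) \left(-75\right) \left(- \frac{1}{87410}\right) = 1275 \left(- \frac{1}{87410}\right) = - \frac{255}{17482}$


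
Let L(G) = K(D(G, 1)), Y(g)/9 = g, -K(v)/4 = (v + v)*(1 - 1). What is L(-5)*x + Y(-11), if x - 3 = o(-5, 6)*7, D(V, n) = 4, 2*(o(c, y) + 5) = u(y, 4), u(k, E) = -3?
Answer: -99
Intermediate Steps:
o(c, y) = -13/2 (o(c, y) = -5 + (½)*(-3) = -5 - 3/2 = -13/2)
K(v) = 0 (K(v) = -4*(v + v)*(1 - 1) = -4*2*v*0 = -4*0 = 0)
Y(g) = 9*g
L(G) = 0
x = -85/2 (x = 3 - 13/2*7 = 3 - 91/2 = -85/2 ≈ -42.500)
L(-5)*x + Y(-11) = 0*(-85/2) + 9*(-11) = 0 - 99 = -99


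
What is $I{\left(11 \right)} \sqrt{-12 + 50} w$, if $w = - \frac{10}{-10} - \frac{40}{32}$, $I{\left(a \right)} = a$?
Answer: $- \frac{11 \sqrt{38}}{4} \approx -16.952$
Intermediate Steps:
$w = - \frac{1}{4}$ ($w = \left(-10\right) \left(- \frac{1}{10}\right) - \frac{5}{4} = 1 - \frac{5}{4} = - \frac{1}{4} \approx -0.25$)
$I{\left(11 \right)} \sqrt{-12 + 50} w = 11 \sqrt{-12 + 50} \left(- \frac{1}{4}\right) = 11 \sqrt{38} \left(- \frac{1}{4}\right) = - \frac{11 \sqrt{38}}{4}$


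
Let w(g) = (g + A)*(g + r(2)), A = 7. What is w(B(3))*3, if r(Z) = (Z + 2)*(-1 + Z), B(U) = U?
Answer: 210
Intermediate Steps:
r(Z) = (-1 + Z)*(2 + Z) (r(Z) = (2 + Z)*(-1 + Z) = (-1 + Z)*(2 + Z))
w(g) = (4 + g)*(7 + g) (w(g) = (g + 7)*(g + (-2 + 2 + 2²)) = (7 + g)*(g + (-2 + 2 + 4)) = (7 + g)*(g + 4) = (7 + g)*(4 + g) = (4 + g)*(7 + g))
w(B(3))*3 = (28 + 3² + 11*3)*3 = (28 + 9 + 33)*3 = 70*3 = 210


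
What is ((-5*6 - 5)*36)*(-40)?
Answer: 50400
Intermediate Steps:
((-5*6 - 5)*36)*(-40) = ((-30 - 5)*36)*(-40) = -35*36*(-40) = -1260*(-40) = 50400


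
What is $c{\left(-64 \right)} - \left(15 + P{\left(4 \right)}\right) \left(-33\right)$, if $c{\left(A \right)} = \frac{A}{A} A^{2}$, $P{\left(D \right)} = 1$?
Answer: $4624$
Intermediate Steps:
$c{\left(A \right)} = A^{2}$ ($c{\left(A \right)} = 1 A^{2} = A^{2}$)
$c{\left(-64 \right)} - \left(15 + P{\left(4 \right)}\right) \left(-33\right) = \left(-64\right)^{2} - \left(15 + 1\right) \left(-33\right) = 4096 - 16 \left(-33\right) = 4096 - -528 = 4096 + 528 = 4624$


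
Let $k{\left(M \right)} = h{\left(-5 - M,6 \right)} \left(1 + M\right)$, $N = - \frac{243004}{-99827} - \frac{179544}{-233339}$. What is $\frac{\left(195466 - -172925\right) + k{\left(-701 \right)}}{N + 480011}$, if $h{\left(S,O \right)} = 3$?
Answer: $\frac{8532211259112723}{11181226383945127} \approx 0.76308$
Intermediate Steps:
$N = \frac{74625649244}{23293532353}$ ($N = \left(-243004\right) \left(- \frac{1}{99827}\right) - - \frac{179544}{233339} = \frac{243004}{99827} + \frac{179544}{233339} = \frac{74625649244}{23293532353} \approx 3.2037$)
$k{\left(M \right)} = 3 + 3 M$ ($k{\left(M \right)} = 3 \left(1 + M\right) = 3 + 3 M$)
$\frac{\left(195466 - -172925\right) + k{\left(-701 \right)}}{N + 480011} = \frac{\left(195466 - -172925\right) + \left(3 + 3 \left(-701\right)\right)}{\frac{74625649244}{23293532353} + 480011} = \frac{\left(195466 + 172925\right) + \left(3 - 2103\right)}{\frac{11181226383945127}{23293532353}} = \left(368391 - 2100\right) \frac{23293532353}{11181226383945127} = 366291 \cdot \frac{23293532353}{11181226383945127} = \frac{8532211259112723}{11181226383945127}$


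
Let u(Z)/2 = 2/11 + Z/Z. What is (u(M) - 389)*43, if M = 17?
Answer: -182879/11 ≈ -16625.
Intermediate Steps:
u(Z) = 26/11 (u(Z) = 2*(2/11 + Z/Z) = 2*(2*(1/11) + 1) = 2*(2/11 + 1) = 2*(13/11) = 26/11)
(u(M) - 389)*43 = (26/11 - 389)*43 = -4253/11*43 = -182879/11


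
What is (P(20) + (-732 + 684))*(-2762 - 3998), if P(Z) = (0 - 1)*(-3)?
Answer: 304200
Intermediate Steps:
P(Z) = 3 (P(Z) = -1*(-3) = 3)
(P(20) + (-732 + 684))*(-2762 - 3998) = (3 + (-732 + 684))*(-2762 - 3998) = (3 - 48)*(-6760) = -45*(-6760) = 304200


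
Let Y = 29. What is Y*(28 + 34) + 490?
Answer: 2288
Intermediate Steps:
Y*(28 + 34) + 490 = 29*(28 + 34) + 490 = 29*62 + 490 = 1798 + 490 = 2288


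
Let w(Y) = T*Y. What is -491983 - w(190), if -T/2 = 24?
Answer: -482863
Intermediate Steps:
T = -48 (T = -2*24 = -48)
w(Y) = -48*Y
-491983 - w(190) = -491983 - (-48)*190 = -491983 - 1*(-9120) = -491983 + 9120 = -482863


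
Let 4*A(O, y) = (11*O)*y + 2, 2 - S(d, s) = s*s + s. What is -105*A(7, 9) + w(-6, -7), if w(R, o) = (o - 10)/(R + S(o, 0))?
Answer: -36479/2 ≈ -18240.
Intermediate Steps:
S(d, s) = 2 - s - s² (S(d, s) = 2 - (s*s + s) = 2 - (s² + s) = 2 - (s + s²) = 2 + (-s - s²) = 2 - s - s²)
A(O, y) = ½ + 11*O*y/4 (A(O, y) = ((11*O)*y + 2)/4 = (11*O*y + 2)/4 = (2 + 11*O*y)/4 = ½ + 11*O*y/4)
w(R, o) = (-10 + o)/(2 + R) (w(R, o) = (o - 10)/(R + (2 - 1*0 - 1*0²)) = (-10 + o)/(R + (2 + 0 - 1*0)) = (-10 + o)/(R + (2 + 0 + 0)) = (-10 + o)/(R + 2) = (-10 + o)/(2 + R))
-105*A(7, 9) + w(-6, -7) = -105*(½ + (11/4)*7*9) + (-10 - 7)/(2 - 6) = -105*(½ + 693/4) - 17/(-4) = -105*695/4 - ¼*(-17) = -72975/4 + 17/4 = -36479/2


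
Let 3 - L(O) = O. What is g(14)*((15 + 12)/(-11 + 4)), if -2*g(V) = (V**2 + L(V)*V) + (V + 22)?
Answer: 1053/7 ≈ 150.43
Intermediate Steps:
L(O) = 3 - O
g(V) = -11 - V/2 - V**2/2 - V*(3 - V)/2 (g(V) = -((V**2 + (3 - V)*V) + (V + 22))/2 = -((V**2 + V*(3 - V)) + (22 + V))/2 = -(22 + V + V**2 + V*(3 - V))/2 = -11 - V/2 - V**2/2 - V*(3 - V)/2)
g(14)*((15 + 12)/(-11 + 4)) = (-11 - 2*14)*((15 + 12)/(-11 + 4)) = (-11 - 28)*(27/(-7)) = -1053*(-1)/7 = -39*(-27/7) = 1053/7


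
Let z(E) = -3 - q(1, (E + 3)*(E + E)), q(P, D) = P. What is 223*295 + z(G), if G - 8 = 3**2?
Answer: 65781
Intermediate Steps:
G = 17 (G = 8 + 3**2 = 8 + 9 = 17)
z(E) = -4 (z(E) = -3 - 1*1 = -3 - 1 = -4)
223*295 + z(G) = 223*295 - 4 = 65785 - 4 = 65781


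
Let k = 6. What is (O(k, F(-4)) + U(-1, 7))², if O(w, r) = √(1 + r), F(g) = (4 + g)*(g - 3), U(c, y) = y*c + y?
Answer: 1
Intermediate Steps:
U(c, y) = y + c*y (U(c, y) = c*y + y = y + c*y)
F(g) = (-3 + g)*(4 + g) (F(g) = (4 + g)*(-3 + g) = (-3 + g)*(4 + g))
(O(k, F(-4)) + U(-1, 7))² = (√(1 + (-12 - 4 + (-4)²)) + 7*(1 - 1))² = (√(1 + (-12 - 4 + 16)) + 7*0)² = (√(1 + 0) + 0)² = (√1 + 0)² = (1 + 0)² = 1² = 1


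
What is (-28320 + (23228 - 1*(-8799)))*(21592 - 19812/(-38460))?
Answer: 256539268777/3205 ≈ 8.0043e+7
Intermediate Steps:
(-28320 + (23228 - 1*(-8799)))*(21592 - 19812/(-38460)) = (-28320 + (23228 + 8799))*(21592 - 19812*(-1/38460)) = (-28320 + 32027)*(21592 + 1651/3205) = 3707*(69204011/3205) = 256539268777/3205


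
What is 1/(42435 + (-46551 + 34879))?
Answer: 1/30763 ≈ 3.2507e-5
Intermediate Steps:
1/(42435 + (-46551 + 34879)) = 1/(42435 - 11672) = 1/30763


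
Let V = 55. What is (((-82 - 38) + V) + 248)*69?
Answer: 12627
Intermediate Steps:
(((-82 - 38) + V) + 248)*69 = (((-82 - 38) + 55) + 248)*69 = ((-120 + 55) + 248)*69 = (-65 + 248)*69 = 183*69 = 12627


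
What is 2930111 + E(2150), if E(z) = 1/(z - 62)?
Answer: 6118071769/2088 ≈ 2.9301e+6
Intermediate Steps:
E(z) = 1/(-62 + z)
2930111 + E(2150) = 2930111 + 1/(-62 + 2150) = 2930111 + 1/2088 = 6118071769/2088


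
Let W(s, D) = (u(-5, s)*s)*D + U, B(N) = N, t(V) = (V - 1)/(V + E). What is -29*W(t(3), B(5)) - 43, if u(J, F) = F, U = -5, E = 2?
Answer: 394/5 ≈ 78.800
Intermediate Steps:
t(V) = (-1 + V)/(2 + V) (t(V) = (V - 1)/(V + 2) = (-1 + V)/(2 + V))
W(s, D) = -5 + D*s**2 (W(s, D) = (s*s)*D - 5 = s**2*D - 5 = D*s**2 - 5 = -5 + D*s**2)
-29*W(t(3), B(5)) - 43 = -29*(-5 + 5*((-1 + 3)/(2 + 3))**2) - 43 = -29*(-5 + 5*(2/5)**2) - 43 = -29*(-5 + 5*(4/25)) - 43 = -29*(-5 + 4/5) - 43 = -29*(-21/5) - 43 = 609/5 - 43 = 394/5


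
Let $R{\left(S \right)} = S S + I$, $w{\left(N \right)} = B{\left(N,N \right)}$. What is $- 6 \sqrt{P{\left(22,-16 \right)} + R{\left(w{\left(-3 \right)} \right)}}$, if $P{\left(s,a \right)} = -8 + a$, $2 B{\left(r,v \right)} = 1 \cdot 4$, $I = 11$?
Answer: $- 18 i \approx - 18.0 i$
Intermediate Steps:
$B{\left(r,v \right)} = 2$ ($B{\left(r,v \right)} = \frac{1 \cdot 4}{2} = \frac{1}{2} \cdot 4 = 2$)
$w{\left(N \right)} = 2$
$R{\left(S \right)} = 11 + S^{2}$ ($R{\left(S \right)} = S S + 11 = S^{2} + 11 = 11 + S^{2}$)
$- 6 \sqrt{P{\left(22,-16 \right)} + R{\left(w{\left(-3 \right)} \right)}} = - 6 \sqrt{\left(-8 - 16\right) + \left(11 + 2^{2}\right)} = - 6 \sqrt{-24 + \left(11 + 4\right)} = - 6 \sqrt{-24 + 15} = - 6 \sqrt{-9} = - 6 \cdot 3 i = - 18 i$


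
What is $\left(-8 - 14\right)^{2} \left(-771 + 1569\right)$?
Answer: $386232$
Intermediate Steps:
$\left(-8 - 14\right)^{2} \left(-771 + 1569\right) = \left(-22\right)^{2} \cdot 798 = 484 \cdot 798 = 386232$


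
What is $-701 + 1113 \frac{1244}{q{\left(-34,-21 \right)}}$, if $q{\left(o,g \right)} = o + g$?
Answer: $- \frac{1423127}{55} \approx -25875.0$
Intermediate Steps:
$q{\left(o,g \right)} = g + o$
$-701 + 1113 \frac{1244}{q{\left(-34,-21 \right)}} = -701 + 1113 \frac{1244}{-21 - 34} = -701 + 1113 \frac{1244}{-55} = -701 + 1113 \cdot 1244 \left(- \frac{1}{55}\right) = -701 + 1113 \left(- \frac{1244}{55}\right) = -701 - \frac{1384572}{55} = - \frac{1423127}{55}$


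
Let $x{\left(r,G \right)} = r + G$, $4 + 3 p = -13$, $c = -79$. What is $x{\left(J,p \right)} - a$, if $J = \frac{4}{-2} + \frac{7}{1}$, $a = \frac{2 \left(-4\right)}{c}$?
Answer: $- \frac{182}{237} \approx -0.76793$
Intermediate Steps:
$a = \frac{8}{79}$ ($a = \frac{2 \left(-4\right)}{-79} = \left(-8\right) \left(- \frac{1}{79}\right) = \frac{8}{79} \approx 0.10127$)
$p = - \frac{17}{3}$ ($p = - \frac{4}{3} + \frac{1}{3} \left(-13\right) = - \frac{4}{3} - \frac{13}{3} = - \frac{17}{3} \approx -5.6667$)
$J = 5$ ($J = 4 \left(- \frac{1}{2}\right) + 7 \cdot 1 = -2 + 7 = 5$)
$x{\left(r,G \right)} = G + r$
$x{\left(J,p \right)} - a = \left(- \frac{17}{3} + 5\right) - \frac{8}{79} = - \frac{2}{3} - \frac{8}{79} = - \frac{182}{237}$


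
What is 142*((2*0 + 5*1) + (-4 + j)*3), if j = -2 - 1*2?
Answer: -2698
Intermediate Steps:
j = -4 (j = -2 - 2 = -4)
142*((2*0 + 5*1) + (-4 + j)*3) = 142*((2*0 + 5*1) + (-4 - 4)*3) = 142*((0 + 5) - 8*3) = 142*(5 - 24) = 142*(-19) = -2698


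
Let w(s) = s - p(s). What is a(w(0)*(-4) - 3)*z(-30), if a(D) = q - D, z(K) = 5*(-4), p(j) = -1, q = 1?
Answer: -160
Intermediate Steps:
z(K) = -20
w(s) = 1 + s (w(s) = s - 1*(-1) = s + 1 = 1 + s)
a(D) = 1 - D
a(w(0)*(-4) - 3)*z(-30) = (1 - ((1 + 0)*(-4) - 3))*(-20) = (1 - (1*(-4) - 3))*(-20) = (1 - (-4 - 3))*(-20) = (1 - 1*(-7))*(-20) = (1 + 7)*(-20) = 8*(-20) = -160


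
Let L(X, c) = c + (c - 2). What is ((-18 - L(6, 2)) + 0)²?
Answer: 400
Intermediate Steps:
L(X, c) = -2 + 2*c (L(X, c) = c + (-2 + c) = -2 + 2*c)
((-18 - L(6, 2)) + 0)² = ((-18 - (-2 + 2*2)) + 0)² = ((-18 - (-2 + 4)) + 0)² = ((-18 - 1*2) + 0)² = ((-18 - 2) + 0)² = (-20 + 0)² = (-20)² = 400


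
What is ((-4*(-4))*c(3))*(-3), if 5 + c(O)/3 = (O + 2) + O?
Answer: -432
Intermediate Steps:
c(O) = -9 + 6*O (c(O) = -15 + 3*((O + 2) + O) = -15 + 3*((2 + O) + O) = -15 + 3*(2 + 2*O) = -15 + (6 + 6*O) = -9 + 6*O)
((-4*(-4))*c(3))*(-3) = ((-4*(-4))*(-9 + 6*3))*(-3) = (16*(-9 + 18))*(-3) = (16*9)*(-3) = 144*(-3) = -432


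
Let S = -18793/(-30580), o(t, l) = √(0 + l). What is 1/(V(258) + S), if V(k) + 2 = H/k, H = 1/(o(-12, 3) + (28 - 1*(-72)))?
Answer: -215527232719700220/298593418369057153 + 60316297800*√3/298593418369057153 ≈ -0.72181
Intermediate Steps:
o(t, l) = √l
H = 1/(100 + √3) (H = 1/(√3 + (28 - 1*(-72))) = 1/(√3 + (28 + 72)) = 1/(√3 + 100) = 1/(100 + √3) ≈ 0.0098297)
V(k) = -2 + (100/9997 - √3/9997)/k
S = 18793/30580 (S = -18793*(-1/30580) = 18793/30580 ≈ 0.61455)
1/(V(258) + S) = 1/((-2 + 1/(258*(100 + √3))) + 18793/30580) = 1/(-42367/30580 + 1/(258*(100 + √3)))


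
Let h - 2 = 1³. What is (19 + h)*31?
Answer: 682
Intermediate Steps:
h = 3 (h = 2 + 1³ = 2 + 1 = 3)
(19 + h)*31 = (19 + 3)*31 = 22*31 = 682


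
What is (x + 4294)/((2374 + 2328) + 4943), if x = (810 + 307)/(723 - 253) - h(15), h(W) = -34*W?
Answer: 752999/1511050 ≈ 0.49833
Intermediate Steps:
x = 240817/470 (x = (810 + 307)/(723 - 253) - (-34)*15 = 1117/470 - 1*(-510) = 1117*(1/470) + 510 = 1117/470 + 510 = 240817/470 ≈ 512.38)
(x + 4294)/((2374 + 2328) + 4943) = (240817/470 + 4294)/((2374 + 2328) + 4943) = 2258997/(470*(4702 + 4943)) = (2258997/470)/9645 = (2258997/470)*(1/9645) = 752999/1511050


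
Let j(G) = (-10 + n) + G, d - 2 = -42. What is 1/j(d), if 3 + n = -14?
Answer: -1/67 ≈ -0.014925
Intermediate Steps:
d = -40 (d = 2 - 42 = -40)
n = -17 (n = -3 - 14 = -17)
j(G) = -27 + G (j(G) = (-10 - 17) + G = -27 + G)
1/j(d) = 1/(-27 - 40) = 1/(-67) = -1/67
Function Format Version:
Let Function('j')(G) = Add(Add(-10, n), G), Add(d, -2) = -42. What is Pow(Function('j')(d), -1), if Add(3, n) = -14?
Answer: Rational(-1, 67) ≈ -0.014925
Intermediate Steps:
d = -40 (d = Add(2, -42) = -40)
n = -17 (n = Add(-3, -14) = -17)
Function('j')(G) = Add(-27, G) (Function('j')(G) = Add(Add(-10, -17), G) = Add(-27, G))
Pow(Function('j')(d), -1) = Pow(Add(-27, -40), -1) = Pow(-67, -1) = Rational(-1, 67)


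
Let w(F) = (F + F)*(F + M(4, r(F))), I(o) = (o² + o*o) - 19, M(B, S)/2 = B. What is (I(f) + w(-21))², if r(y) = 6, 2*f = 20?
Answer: 528529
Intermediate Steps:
f = 10 (f = (½)*20 = 10)
M(B, S) = 2*B
I(o) = -19 + 2*o² (I(o) = (o² + o²) - 19 = 2*o² - 19 = -19 + 2*o²)
w(F) = 2*F*(8 + F) (w(F) = (F + F)*(F + 2*4) = (2*F)*(F + 8) = (2*F)*(8 + F) = 2*F*(8 + F))
(I(f) + w(-21))² = ((-19 + 2*10²) + 2*(-21)*(8 - 21))² = ((-19 + 2*100) + 2*(-21)*(-13))² = ((-19 + 200) + 546)² = (181 + 546)² = 727² = 528529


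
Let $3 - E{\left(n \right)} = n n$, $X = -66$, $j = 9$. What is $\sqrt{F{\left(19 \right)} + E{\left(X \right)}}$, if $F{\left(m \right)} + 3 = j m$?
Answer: $3 i \sqrt{465} \approx 64.692 i$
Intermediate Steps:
$F{\left(m \right)} = -3 + 9 m$
$E{\left(n \right)} = 3 - n^{2}$ ($E{\left(n \right)} = 3 - n n = 3 - n^{2}$)
$\sqrt{F{\left(19 \right)} + E{\left(X \right)}} = \sqrt{\left(-3 + 9 \cdot 19\right) + \left(3 - \left(-66\right)^{2}\right)} = \sqrt{\left(-3 + 171\right) + \left(3 - 4356\right)} = \sqrt{168 + \left(3 - 4356\right)} = \sqrt{168 - 4353} = \sqrt{-4185} = 3 i \sqrt{465}$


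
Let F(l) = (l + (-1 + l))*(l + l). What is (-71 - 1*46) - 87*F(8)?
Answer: -20997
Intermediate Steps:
F(l) = 2*l*(-1 + 2*l) (F(l) = (-1 + 2*l)*(2*l) = 2*l*(-1 + 2*l))
(-71 - 1*46) - 87*F(8) = (-71 - 1*46) - 174*8*(-1 + 2*8) = (-71 - 46) - 174*8*(-1 + 16) = -117 - 174*8*15 = -117 - 87*240 = -117 - 20880 = -20997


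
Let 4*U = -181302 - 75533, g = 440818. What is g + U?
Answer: 1506437/4 ≈ 3.7661e+5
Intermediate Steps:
U = -256835/4 (U = (-181302 - 75533)/4 = (1/4)*(-256835) = -256835/4 ≈ -64209.)
g + U = 440818 - 256835/4 = 1506437/4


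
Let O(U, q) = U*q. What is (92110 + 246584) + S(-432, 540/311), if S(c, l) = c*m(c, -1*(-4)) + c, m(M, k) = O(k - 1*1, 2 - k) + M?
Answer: 527478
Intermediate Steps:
m(M, k) = M + (-1 + k)*(2 - k) (m(M, k) = (k - 1*1)*(2 - k) + M = (k - 1)*(2 - k) + M = (-1 + k)*(2 - k) + M = M + (-1 + k)*(2 - k))
S(c, l) = c + c*(-6 + c) (S(c, l) = c*(c - (-1 - 1*(-4))*(-2 - 1*(-4))) + c = c*(c - (-1 + 4)*(-2 + 4)) + c = c*(c - 1*3*2) + c = c*(c - 6) + c = c*(-6 + c) + c = c + c*(-6 + c))
(92110 + 246584) + S(-432, 540/311) = (92110 + 246584) - 432*(-5 - 432) = 338694 - 432*(-437) = 338694 + 188784 = 527478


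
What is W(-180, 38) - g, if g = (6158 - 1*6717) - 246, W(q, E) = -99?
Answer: 706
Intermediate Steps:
g = -805 (g = (6158 - 6717) - 1*246 = -559 - 246 = -805)
W(-180, 38) - g = -99 - 1*(-805) = -99 + 805 = 706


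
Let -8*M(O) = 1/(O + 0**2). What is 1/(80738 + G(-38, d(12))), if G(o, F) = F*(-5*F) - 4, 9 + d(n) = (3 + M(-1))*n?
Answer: 4/306691 ≈ 1.3042e-5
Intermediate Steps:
M(O) = -1/(8*O) (M(O) = -1/(8*(O + 0**2)) = -1/(8*(O + 0)) = -1/(8*O))
d(n) = -9 + 25*n/8 (d(n) = -9 + (3 - 1/8/(-1))*n = -9 + (3 - 1/8*(-1))*n = -9 + (3 + 1/8)*n = -9 + 25*n/8)
G(o, F) = -4 - 5*F**2 (G(o, F) = -5*F**2 - 4 = -4 - 5*F**2)
1/(80738 + G(-38, d(12))) = 1/(80738 + (-4 - 5*(-9 + (25/8)*12)**2)) = 1/(80738 + (-4 - 5*(-9 + 75/2)**2)) = 1/(80738 + (-4 - 5*(57/2)**2)) = 1/(80738 + (-4 - 5*3249/4)) = 1/(80738 + (-4 - 16245/4)) = 1/(80738 - 16261/4) = 1/(306691/4) = 4/306691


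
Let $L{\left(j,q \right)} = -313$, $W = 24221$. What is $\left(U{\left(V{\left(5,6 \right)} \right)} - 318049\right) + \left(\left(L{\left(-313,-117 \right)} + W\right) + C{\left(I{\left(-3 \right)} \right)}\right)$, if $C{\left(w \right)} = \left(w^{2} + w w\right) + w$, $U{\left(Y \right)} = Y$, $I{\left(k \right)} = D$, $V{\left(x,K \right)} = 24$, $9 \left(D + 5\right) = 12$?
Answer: $- \frac{2646844}{9} \approx -2.9409 \cdot 10^{5}$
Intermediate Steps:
$D = - \frac{11}{3}$ ($D = -5 + \frac{1}{9} \cdot 12 = -5 + \frac{4}{3} = - \frac{11}{3} \approx -3.6667$)
$I{\left(k \right)} = - \frac{11}{3}$
$C{\left(w \right)} = w + 2 w^{2}$ ($C{\left(w \right)} = \left(w^{2} + w^{2}\right) + w = 2 w^{2} + w = w + 2 w^{2}$)
$\left(U{\left(V{\left(5,6 \right)} \right)} - 318049\right) + \left(\left(L{\left(-313,-117 \right)} + W\right) + C{\left(I{\left(-3 \right)} \right)}\right) = \left(24 - 318049\right) + \left(\left(-313 + 24221\right) - \frac{11 \left(1 + 2 \left(- \frac{11}{3}\right)\right)}{3}\right) = -318025 + \left(23908 - \frac{11 \left(1 - \frac{22}{3}\right)}{3}\right) = -318025 + \left(23908 - - \frac{209}{9}\right) = -318025 + \left(23908 + \frac{209}{9}\right) = -318025 + \frac{215381}{9} = - \frac{2646844}{9}$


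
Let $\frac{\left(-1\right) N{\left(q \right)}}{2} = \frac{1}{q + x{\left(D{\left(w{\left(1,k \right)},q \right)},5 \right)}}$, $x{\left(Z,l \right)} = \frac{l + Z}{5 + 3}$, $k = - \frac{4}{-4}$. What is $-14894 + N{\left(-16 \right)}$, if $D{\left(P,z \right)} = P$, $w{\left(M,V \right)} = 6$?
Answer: $- \frac{1742582}{117} \approx -14894.0$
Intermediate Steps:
$k = 1$ ($k = \left(-4\right) \left(- \frac{1}{4}\right) = 1$)
$x{\left(Z,l \right)} = \frac{Z}{8} + \frac{l}{8}$ ($x{\left(Z,l \right)} = \frac{Z + l}{8} = \left(Z + l\right) \frac{1}{8} = \frac{Z}{8} + \frac{l}{8}$)
$N{\left(q \right)} = - \frac{2}{\frac{11}{8} + q}$ ($N{\left(q \right)} = - \frac{2}{q + \left(\frac{1}{8} \cdot 6 + \frac{1}{8} \cdot 5\right)} = - \frac{2}{q + \left(\frac{3}{4} + \frac{5}{8}\right)} = - \frac{2}{q + \frac{11}{8}} = - \frac{2}{\frac{11}{8} + q}$)
$-14894 + N{\left(-16 \right)} = -14894 - \frac{16}{11 + 8 \left(-16\right)} = -14894 - \frac{16}{11 - 128} = -14894 - \frac{16}{-117} = -14894 - - \frac{16}{117} = -14894 + \frac{16}{117} = - \frac{1742582}{117}$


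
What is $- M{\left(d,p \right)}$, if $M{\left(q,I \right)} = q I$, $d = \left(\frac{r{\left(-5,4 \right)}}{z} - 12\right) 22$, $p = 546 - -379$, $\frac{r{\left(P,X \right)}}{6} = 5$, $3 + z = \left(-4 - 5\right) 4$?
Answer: $\frac{3378100}{13} \approx 2.5985 \cdot 10^{5}$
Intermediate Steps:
$z = -39$ ($z = -3 + \left(-4 - 5\right) 4 = -3 - 36 = -39$)
$r{\left(P,X \right)} = 30$ ($r{\left(P,X \right)} = 6 \cdot 5 = 30$)
$p = 925$ ($p = 546 + 379 = 925$)
$d = - \frac{3652}{13}$ ($d = \left(\frac{30}{-39} - 12\right) 22 = \left(30 \left(- \frac{1}{39}\right) - 12\right) 22 = \left(- \frac{10}{13} - 12\right) 22 = \left(- \frac{166}{13}\right) 22 = - \frac{3652}{13} \approx -280.92$)
$M{\left(q,I \right)} = I q$
$- M{\left(d,p \right)} = - \frac{925 \left(-3652\right)}{13} = \left(-1\right) \left(- \frac{3378100}{13}\right) = \frac{3378100}{13}$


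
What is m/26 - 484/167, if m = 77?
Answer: 275/4342 ≈ 0.063335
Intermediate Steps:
m/26 - 484/167 = 77/26 - 484/167 = 275/4342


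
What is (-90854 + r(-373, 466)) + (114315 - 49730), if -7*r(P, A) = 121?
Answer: -184004/7 ≈ -26286.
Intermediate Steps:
r(P, A) = -121/7 (r(P, A) = -⅐*121 = -121/7)
(-90854 + r(-373, 466)) + (114315 - 49730) = (-90854 - 121/7) + (114315 - 49730) = -636099/7 + 64585 = -184004/7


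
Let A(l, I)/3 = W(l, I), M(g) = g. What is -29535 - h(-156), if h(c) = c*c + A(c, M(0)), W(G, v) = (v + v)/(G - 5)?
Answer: -53871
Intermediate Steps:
W(G, v) = 2*v/(-5 + G) (W(G, v) = (2*v)/(-5 + G) = 2*v/(-5 + G))
A(l, I) = 6*I/(-5 + l) (A(l, I) = 3*(2*I/(-5 + l)) = 6*I/(-5 + l))
h(c) = c**2 (h(c) = c*c + 6*0/(-5 + c) = c**2 + 0 = c**2)
-29535 - h(-156) = -29535 - 1*(-156)**2 = -29535 - 1*24336 = -29535 - 24336 = -53871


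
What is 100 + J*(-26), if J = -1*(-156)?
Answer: -3956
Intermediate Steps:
J = 156
100 + J*(-26) = 100 + 156*(-26) = 100 - 4056 = -3956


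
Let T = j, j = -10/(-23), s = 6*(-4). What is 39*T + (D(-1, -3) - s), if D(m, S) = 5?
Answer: 1057/23 ≈ 45.957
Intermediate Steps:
s = -24
j = 10/23 (j = -10*(-1/23) = 10/23 ≈ 0.43478)
T = 10/23 ≈ 0.43478
39*T + (D(-1, -3) - s) = 39*(10/23) + (5 - 1*(-24)) = 390/23 + (5 + 24) = 390/23 + 29 = 1057/23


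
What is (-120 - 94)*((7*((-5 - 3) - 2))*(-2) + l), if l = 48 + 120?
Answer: -65912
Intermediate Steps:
l = 168
(-120 - 94)*((7*((-5 - 3) - 2))*(-2) + l) = (-120 - 94)*((7*((-5 - 3) - 2))*(-2) + 168) = -214*((7*(-8 - 2))*(-2) + 168) = -214*((7*(-10))*(-2) + 168) = -214*(-70*(-2) + 168) = -214*(140 + 168) = -214*308 = -65912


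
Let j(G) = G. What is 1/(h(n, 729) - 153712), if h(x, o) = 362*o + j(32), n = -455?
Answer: 1/110218 ≈ 9.0729e-6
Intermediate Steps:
h(x, o) = 32 + 362*o (h(x, o) = 362*o + 32 = 32 + 362*o)
1/(h(n, 729) - 153712) = 1/((32 + 362*729) - 153712) = 1/((32 + 263898) - 153712) = 1/(263930 - 153712) = 1/110218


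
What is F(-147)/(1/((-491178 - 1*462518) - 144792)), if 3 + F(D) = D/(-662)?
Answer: 1010059716/331 ≈ 3.0515e+6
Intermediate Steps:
F(D) = -3 - D/662 (F(D) = -3 + D/(-662) = -3 + D*(-1/662) = -3 - D/662)
F(-147)/(1/((-491178 - 1*462518) - 144792)) = (-3 - 1/662*(-147))/(1/((-491178 - 1*462518) - 144792)) = (-3 + 147/662)/(1/((-491178 - 462518) - 144792)) = -1839/(662*(1/(-953696 - 144792))) = -1839/(662*(1/(-1098488))) = -1839/(662*(-1/1098488)) = -1839/662*(-1098488) = 1010059716/331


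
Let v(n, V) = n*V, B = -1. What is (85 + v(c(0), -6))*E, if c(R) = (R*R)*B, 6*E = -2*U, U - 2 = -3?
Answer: 85/3 ≈ 28.333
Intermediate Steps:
U = -1 (U = 2 - 3 = -1)
E = ⅓ (E = (-2*(-1))/6 = (⅙)*2 = ⅓ ≈ 0.33333)
c(R) = -R² (c(R) = (R*R)*(-1) = R²*(-1) = -R²)
v(n, V) = V*n
(85 + v(c(0), -6))*E = (85 - (-6)*0²)*(⅓) = (85 - (-6)*0)*(⅓) = (85 - 6*0)*(⅓) = (85 + 0)*(⅓) = 85*(⅓) = 85/3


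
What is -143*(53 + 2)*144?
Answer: -1132560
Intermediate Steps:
-143*(53 + 2)*144 = -143*55*144 = -7865*144 = -1132560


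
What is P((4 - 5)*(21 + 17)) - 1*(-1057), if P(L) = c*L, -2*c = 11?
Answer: 1266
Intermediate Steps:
c = -11/2 (c = -½*11 = -11/2 ≈ -5.5000)
P(L) = -11*L/2
P((4 - 5)*(21 + 17)) - 1*(-1057) = -11*(4 - 5)*(21 + 17)/2 - 1*(-1057) = -(-11)*38/2 + 1057 = -11/2*(-38) + 1057 = 209 + 1057 = 1266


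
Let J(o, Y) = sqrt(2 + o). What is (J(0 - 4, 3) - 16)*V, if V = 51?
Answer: -816 + 51*I*sqrt(2) ≈ -816.0 + 72.125*I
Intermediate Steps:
(J(0 - 4, 3) - 16)*V = (sqrt(2 + (0 - 4)) - 16)*51 = (sqrt(2 - 4) - 16)*51 = (sqrt(-2) - 16)*51 = (I*sqrt(2) - 16)*51 = (-16 + I*sqrt(2))*51 = -816 + 51*I*sqrt(2)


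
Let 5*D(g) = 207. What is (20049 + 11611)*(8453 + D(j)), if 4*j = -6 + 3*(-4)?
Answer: 268932704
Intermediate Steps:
j = -9/2 (j = (-6 + 3*(-4))/4 = (-6 - 12)/4 = (1/4)*(-18) = -9/2 ≈ -4.5000)
D(g) = 207/5 (D(g) = (1/5)*207 = 207/5)
(20049 + 11611)*(8453 + D(j)) = (20049 + 11611)*(8453 + 207/5) = 31660*(42472/5) = 268932704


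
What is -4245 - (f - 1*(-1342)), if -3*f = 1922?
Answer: -14839/3 ≈ -4946.3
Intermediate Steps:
f = -1922/3 (f = -⅓*1922 = -1922/3 ≈ -640.67)
-4245 - (f - 1*(-1342)) = -4245 - (-1922/3 - 1*(-1342)) = -4245 - (-1922/3 + 1342) = -4245 - 1*2104/3 = -4245 - 2104/3 = -14839/3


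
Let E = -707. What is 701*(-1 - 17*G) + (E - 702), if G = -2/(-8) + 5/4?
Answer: -39971/2 ≈ -19986.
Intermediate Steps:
G = 3/2 (G = -2*(-⅛) + 5*(¼) = ¼ + 5/4 = 3/2 ≈ 1.5000)
701*(-1 - 17*G) + (E - 702) = 701*(-1 - 17*3/2) + (-707 - 702) = 701*(-1 - 51/2) - 1409 = 701*(-53/2) - 1409 = -37153/2 - 1409 = -39971/2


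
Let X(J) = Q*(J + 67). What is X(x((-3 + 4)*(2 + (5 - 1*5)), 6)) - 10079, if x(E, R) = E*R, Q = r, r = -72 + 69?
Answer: -10316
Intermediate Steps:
r = -3
Q = -3
X(J) = -201 - 3*J (X(J) = -3*(J + 67) = -3*(67 + J) = -201 - 3*J)
X(x((-3 + 4)*(2 + (5 - 1*5)), 6)) - 10079 = (-201 - 3*(-3 + 4)*(2 + (5 - 1*5))*6) - 10079 = (-201 - 3*1*(2 + (5 - 5))*6) - 10079 = (-201 - 3*1*(2 + 0)*6) - 10079 = (-201 - 3*1*2*6) - 10079 = (-201 - 6*6) - 10079 = (-201 - 3*12) - 10079 = (-201 - 36) - 10079 = -237 - 10079 = -10316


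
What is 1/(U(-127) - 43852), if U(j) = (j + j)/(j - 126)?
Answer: -253/11094302 ≈ -2.2805e-5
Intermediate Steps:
U(j) = 2*j/(-126 + j) (U(j) = (2*j)/(-126 + j) = 2*j/(-126 + j))
1/(U(-127) - 43852) = 1/(2*(-127)/(-126 - 127) - 43852) = 1/(2*(-127)/(-253) - 43852) = 1/(2*(-127)*(-1/253) - 43852) = 1/(254/253 - 43852) = 1/(-11094302/253) = -253/11094302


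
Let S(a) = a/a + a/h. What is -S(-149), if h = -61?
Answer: -210/61 ≈ -3.4426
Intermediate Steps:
S(a) = 1 - a/61 (S(a) = a/a + a/(-61) = 1 + a*(-1/61) = 1 - a/61)
-S(-149) = -(1 - 1/61*(-149)) = -(1 + 149/61) = -1*210/61 = -210/61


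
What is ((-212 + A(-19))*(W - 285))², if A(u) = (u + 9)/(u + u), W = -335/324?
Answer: 190676743530625/51984 ≈ 3.6680e+9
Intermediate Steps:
W = -335/324 (W = -335*1/324 = -335/324 ≈ -1.0340)
A(u) = (9 + u)/(2*u) (A(u) = (9 + u)/((2*u)) = (9 + u)*(1/(2*u)) = (9 + u)/(2*u))
((-212 + A(-19))*(W - 285))² = ((-212 + (½)*(9 - 19)/(-19))*(-335/324 - 285))² = ((-212 + (½)*(-1/19)*(-10))*(-92675/324))² = ((-212 + 5/19)*(-92675/324))² = (-4023/19*(-92675/324))² = (13808575/228)² = 190676743530625/51984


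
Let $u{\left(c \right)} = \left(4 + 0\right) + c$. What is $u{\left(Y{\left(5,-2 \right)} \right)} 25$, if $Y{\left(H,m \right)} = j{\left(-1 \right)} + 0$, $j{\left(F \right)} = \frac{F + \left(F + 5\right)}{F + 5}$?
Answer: $\frac{475}{4} \approx 118.75$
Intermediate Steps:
$j{\left(F \right)} = \frac{5 + 2 F}{5 + F}$ ($j{\left(F \right)} = \frac{F + \left(5 + F\right)}{5 + F} = \frac{5 + 2 F}{5 + F}$)
$Y{\left(H,m \right)} = \frac{3}{4}$ ($Y{\left(H,m \right)} = \frac{5 + 2 \left(-1\right)}{5 - 1} + 0 = \frac{5 - 2}{4} + 0 = \frac{1}{4} \cdot 3 + 0 = \frac{3}{4} + 0 = \frac{3}{4}$)
$u{\left(c \right)} = 4 + c$
$u{\left(Y{\left(5,-2 \right)} \right)} 25 = \left(4 + \frac{3}{4}\right) 25 = \frac{19}{4} \cdot 25 = \frac{475}{4}$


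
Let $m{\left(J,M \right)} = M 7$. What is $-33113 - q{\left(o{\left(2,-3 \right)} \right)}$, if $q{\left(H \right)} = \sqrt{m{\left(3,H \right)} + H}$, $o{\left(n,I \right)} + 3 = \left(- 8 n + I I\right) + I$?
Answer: $-33113 - 2 i \sqrt{26} \approx -33113.0 - 10.198 i$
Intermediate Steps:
$m{\left(J,M \right)} = 7 M$
$o{\left(n,I \right)} = -3 + I + I^{2} - 8 n$ ($o{\left(n,I \right)} = -3 + \left(\left(- 8 n + I I\right) + I\right) = -3 + \left(\left(- 8 n + I^{2}\right) + I\right) = -3 + \left(\left(I^{2} - 8 n\right) + I\right) = -3 + \left(I + I^{2} - 8 n\right) = -3 + I + I^{2} - 8 n$)
$q{\left(H \right)} = 2 \sqrt{2} \sqrt{H}$ ($q{\left(H \right)} = \sqrt{7 H + H} = \sqrt{8 H} = 2 \sqrt{2} \sqrt{H}$)
$-33113 - q{\left(o{\left(2,-3 \right)} \right)} = -33113 - 2 \sqrt{2} \sqrt{-3 - 3 + \left(-3\right)^{2} - 16} = -33113 - 2 \sqrt{2} \sqrt{-3 - 3 + 9 - 16} = -33113 - 2 \sqrt{2} \sqrt{-13} = -33113 - 2 \sqrt{2} i \sqrt{13} = -33113 - 2 i \sqrt{26}$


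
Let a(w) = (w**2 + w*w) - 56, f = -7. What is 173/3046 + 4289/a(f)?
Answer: 3267890/31983 ≈ 102.18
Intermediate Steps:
a(w) = -56 + 2*w**2 (a(w) = (w**2 + w**2) - 56 = 2*w**2 - 56 = -56 + 2*w**2)
173/3046 + 4289/a(f) = 173/3046 + 4289/(-56 + 2*(-7)**2) = 173*(1/3046) + 4289/(-56 + 2*49) = 173/3046 + 4289/(-56 + 98) = 173/3046 + 4289/42 = 3267890/31983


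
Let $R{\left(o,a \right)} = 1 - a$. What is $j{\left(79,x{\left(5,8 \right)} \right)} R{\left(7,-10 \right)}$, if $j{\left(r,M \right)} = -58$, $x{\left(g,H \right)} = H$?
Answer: $-638$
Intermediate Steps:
$j{\left(79,x{\left(5,8 \right)} \right)} R{\left(7,-10 \right)} = - 58 \left(1 - -10\right) = - 58 \left(1 + 10\right) = \left(-58\right) 11 = -638$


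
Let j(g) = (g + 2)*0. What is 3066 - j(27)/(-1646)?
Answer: 3066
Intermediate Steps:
j(g) = 0 (j(g) = (2 + g)*0 = 0)
3066 - j(27)/(-1646) = 3066 - 0/(-1646) = 3066 - 0*(-1)/1646 = 3066 - 1*0 = 3066 + 0 = 3066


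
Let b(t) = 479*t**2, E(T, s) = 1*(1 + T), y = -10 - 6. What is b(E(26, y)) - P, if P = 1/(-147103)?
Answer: 51367043674/147103 ≈ 3.4919e+5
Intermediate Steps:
y = -16
E(T, s) = 1 + T
P = -1/147103 ≈ -6.7980e-6
b(E(26, y)) - P = 479*(1 + 26)**2 - 1*(-1/147103) = 479*27**2 + 1/147103 = 479*729 + 1/147103 = 349191 + 1/147103 = 51367043674/147103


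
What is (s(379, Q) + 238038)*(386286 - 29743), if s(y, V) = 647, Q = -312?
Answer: 85101465955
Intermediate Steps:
(s(379, Q) + 238038)*(386286 - 29743) = (647 + 238038)*(386286 - 29743) = 238685*356543 = 85101465955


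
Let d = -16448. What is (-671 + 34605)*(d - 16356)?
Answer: -1113170936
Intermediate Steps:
(-671 + 34605)*(d - 16356) = (-671 + 34605)*(-16448 - 16356) = 33934*(-32804) = -1113170936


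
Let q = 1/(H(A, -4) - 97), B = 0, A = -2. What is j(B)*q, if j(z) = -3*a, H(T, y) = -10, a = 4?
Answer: 12/107 ≈ 0.11215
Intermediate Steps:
q = -1/107 (q = 1/(-10 - 97) = 1/(-107) = -1/107 ≈ -0.0093458)
j(z) = -12 (j(z) = -3*4 = -12)
j(B)*q = -12*(-1/107) = 12/107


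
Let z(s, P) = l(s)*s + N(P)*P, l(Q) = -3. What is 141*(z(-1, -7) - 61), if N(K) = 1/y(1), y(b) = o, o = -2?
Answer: -15369/2 ≈ -7684.5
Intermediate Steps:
y(b) = -2
N(K) = -½ (N(K) = 1/(-2) = -½)
z(s, P) = -3*s - P/2
141*(z(-1, -7) - 61) = 141*((-3*(-1) - ½*(-7)) - 61) = 141*((3 + 7/2) - 61) = 141*(13/2 - 61) = 141*(-109/2) = -15369/2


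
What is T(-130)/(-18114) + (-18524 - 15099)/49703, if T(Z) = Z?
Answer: -301292816/450160071 ≈ -0.66930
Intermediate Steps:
T(-130)/(-18114) + (-18524 - 15099)/49703 = -130/(-18114) + (-18524 - 15099)/49703 = -130*(-1/18114) - 33623*1/49703 = 65/9057 - 33623/49703 = -301292816/450160071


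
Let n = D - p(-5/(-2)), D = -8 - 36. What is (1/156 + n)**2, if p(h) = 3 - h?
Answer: 48177481/24336 ≈ 1979.7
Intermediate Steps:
D = -44
n = -89/2 (n = -44 - (3 - (-5)/(-2)) = -44 - (3 - (-5)*(-1)/2) = -44 - (3 - 1*5/2) = -44 - (3 - 5/2) = -44 - 1*1/2 = -44 - 1/2 = -89/2 ≈ -44.500)
(1/156 + n)**2 = (1/156 - 89/2)**2 = (-6941/156)**2 = 48177481/24336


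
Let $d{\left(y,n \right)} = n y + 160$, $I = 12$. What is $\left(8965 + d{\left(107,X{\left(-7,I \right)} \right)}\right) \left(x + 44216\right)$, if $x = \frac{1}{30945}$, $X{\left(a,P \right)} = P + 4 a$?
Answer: $\frac{3380980642991}{10315} \approx 3.2777 \cdot 10^{8}$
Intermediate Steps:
$x = \frac{1}{30945} \approx 3.2315 \cdot 10^{-5}$
$d{\left(y,n \right)} = 160 + n y$
$\left(8965 + d{\left(107,X{\left(-7,I \right)} \right)}\right) \left(x + 44216\right) = \left(8965 + \left(160 + \left(12 + 4 \left(-7\right)\right) 107\right)\right) \left(\frac{1}{30945} + 44216\right) = \left(8965 + \left(160 + \left(12 - 28\right) 107\right)\right) \frac{1368264121}{30945} = \left(8965 + \left(160 - 1712\right)\right) \frac{1368264121}{30945} = \left(8965 - 1552\right) \frac{1368264121}{30945} = 7413 \cdot \frac{1368264121}{30945} = \frac{3380980642991}{10315}$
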